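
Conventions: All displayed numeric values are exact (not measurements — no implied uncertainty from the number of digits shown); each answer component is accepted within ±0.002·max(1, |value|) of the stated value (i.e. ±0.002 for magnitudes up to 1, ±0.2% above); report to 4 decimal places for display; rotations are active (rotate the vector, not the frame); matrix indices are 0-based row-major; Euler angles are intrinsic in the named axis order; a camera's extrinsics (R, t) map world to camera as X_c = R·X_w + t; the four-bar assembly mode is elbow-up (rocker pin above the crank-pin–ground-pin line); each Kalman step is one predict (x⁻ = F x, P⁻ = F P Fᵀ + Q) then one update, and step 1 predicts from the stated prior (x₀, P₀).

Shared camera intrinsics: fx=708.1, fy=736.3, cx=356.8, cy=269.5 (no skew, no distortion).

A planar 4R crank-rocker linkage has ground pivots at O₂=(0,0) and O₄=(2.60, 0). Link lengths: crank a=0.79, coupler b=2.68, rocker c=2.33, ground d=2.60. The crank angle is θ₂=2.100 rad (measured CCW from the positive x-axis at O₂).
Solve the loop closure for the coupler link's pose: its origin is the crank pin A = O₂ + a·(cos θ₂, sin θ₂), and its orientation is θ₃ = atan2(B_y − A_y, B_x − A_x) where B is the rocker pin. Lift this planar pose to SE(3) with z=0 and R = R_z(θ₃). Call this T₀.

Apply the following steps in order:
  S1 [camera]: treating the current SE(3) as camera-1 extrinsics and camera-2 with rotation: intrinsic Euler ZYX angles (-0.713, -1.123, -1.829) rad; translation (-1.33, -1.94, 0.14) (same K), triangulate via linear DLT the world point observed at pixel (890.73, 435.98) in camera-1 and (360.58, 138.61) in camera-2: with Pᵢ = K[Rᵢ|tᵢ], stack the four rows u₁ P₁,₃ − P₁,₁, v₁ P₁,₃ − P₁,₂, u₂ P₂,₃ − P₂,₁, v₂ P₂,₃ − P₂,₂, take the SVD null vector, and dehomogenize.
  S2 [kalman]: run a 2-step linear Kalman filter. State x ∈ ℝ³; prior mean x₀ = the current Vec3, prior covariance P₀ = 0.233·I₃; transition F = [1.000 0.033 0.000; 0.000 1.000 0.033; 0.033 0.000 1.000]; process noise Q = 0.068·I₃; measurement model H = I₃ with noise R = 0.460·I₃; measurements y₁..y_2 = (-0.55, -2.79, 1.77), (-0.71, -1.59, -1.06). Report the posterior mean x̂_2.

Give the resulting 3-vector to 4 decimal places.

result = (0.0518, -1.7354, 0.8184)

source (fourbar_fk): coupler pose = R=[0.8258 -0.5640 0.0000; 0.5640 0.8258 0.0000; 0.0000 0.0000 1.0000], t=(-0.3988, 0.6819, 0.0000)
after S1 (triangulate): (1.3450, -1.2334, 1.8666)
after S2 (kf_track): (0.0518, -1.7354, 0.8184)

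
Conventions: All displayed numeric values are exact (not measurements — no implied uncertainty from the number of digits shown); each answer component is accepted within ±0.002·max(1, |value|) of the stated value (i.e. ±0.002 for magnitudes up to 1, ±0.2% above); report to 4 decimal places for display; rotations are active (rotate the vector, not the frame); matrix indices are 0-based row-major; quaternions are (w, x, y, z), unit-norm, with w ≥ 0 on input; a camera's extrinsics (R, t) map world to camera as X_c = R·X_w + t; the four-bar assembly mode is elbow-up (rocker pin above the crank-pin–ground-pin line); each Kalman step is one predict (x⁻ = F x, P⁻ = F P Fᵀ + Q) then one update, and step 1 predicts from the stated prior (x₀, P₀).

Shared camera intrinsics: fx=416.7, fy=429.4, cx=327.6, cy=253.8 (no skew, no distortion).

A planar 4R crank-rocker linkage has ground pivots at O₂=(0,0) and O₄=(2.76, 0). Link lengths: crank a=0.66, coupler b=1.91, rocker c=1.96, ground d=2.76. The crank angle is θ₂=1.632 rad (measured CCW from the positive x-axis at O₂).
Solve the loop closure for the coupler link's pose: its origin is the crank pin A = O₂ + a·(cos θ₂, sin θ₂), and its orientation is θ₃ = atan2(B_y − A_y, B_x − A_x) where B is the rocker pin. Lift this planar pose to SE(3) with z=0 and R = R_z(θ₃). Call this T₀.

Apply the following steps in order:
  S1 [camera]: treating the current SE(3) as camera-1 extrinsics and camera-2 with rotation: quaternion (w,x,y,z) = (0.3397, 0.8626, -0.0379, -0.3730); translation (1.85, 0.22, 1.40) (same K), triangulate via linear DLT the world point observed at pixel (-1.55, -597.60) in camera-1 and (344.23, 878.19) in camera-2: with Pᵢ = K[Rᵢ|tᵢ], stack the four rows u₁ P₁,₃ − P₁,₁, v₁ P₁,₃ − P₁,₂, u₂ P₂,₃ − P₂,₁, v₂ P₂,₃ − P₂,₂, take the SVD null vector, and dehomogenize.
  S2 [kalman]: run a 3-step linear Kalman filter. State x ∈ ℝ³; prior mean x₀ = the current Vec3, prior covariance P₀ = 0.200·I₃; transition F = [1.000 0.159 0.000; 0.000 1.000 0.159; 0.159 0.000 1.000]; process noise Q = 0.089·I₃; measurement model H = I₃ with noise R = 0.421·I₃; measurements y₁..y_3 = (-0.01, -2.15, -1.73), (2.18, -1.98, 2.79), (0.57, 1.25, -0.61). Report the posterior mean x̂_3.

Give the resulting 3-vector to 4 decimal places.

result = (0.1705, -0.4922, 0.4285)

source (fourbar_fk): coupler pose = R=[0.8711 -0.4911 0.0000; 0.4911 0.8711 0.0000; 0.0000 0.0000 1.0000], t=(-0.0404, 0.6588, 0.0000)
after S1 (triangulate): (-1.4593, -1.5373, 0.7046)
after S2 (kf_track): (0.1705, -0.4922, 0.4285)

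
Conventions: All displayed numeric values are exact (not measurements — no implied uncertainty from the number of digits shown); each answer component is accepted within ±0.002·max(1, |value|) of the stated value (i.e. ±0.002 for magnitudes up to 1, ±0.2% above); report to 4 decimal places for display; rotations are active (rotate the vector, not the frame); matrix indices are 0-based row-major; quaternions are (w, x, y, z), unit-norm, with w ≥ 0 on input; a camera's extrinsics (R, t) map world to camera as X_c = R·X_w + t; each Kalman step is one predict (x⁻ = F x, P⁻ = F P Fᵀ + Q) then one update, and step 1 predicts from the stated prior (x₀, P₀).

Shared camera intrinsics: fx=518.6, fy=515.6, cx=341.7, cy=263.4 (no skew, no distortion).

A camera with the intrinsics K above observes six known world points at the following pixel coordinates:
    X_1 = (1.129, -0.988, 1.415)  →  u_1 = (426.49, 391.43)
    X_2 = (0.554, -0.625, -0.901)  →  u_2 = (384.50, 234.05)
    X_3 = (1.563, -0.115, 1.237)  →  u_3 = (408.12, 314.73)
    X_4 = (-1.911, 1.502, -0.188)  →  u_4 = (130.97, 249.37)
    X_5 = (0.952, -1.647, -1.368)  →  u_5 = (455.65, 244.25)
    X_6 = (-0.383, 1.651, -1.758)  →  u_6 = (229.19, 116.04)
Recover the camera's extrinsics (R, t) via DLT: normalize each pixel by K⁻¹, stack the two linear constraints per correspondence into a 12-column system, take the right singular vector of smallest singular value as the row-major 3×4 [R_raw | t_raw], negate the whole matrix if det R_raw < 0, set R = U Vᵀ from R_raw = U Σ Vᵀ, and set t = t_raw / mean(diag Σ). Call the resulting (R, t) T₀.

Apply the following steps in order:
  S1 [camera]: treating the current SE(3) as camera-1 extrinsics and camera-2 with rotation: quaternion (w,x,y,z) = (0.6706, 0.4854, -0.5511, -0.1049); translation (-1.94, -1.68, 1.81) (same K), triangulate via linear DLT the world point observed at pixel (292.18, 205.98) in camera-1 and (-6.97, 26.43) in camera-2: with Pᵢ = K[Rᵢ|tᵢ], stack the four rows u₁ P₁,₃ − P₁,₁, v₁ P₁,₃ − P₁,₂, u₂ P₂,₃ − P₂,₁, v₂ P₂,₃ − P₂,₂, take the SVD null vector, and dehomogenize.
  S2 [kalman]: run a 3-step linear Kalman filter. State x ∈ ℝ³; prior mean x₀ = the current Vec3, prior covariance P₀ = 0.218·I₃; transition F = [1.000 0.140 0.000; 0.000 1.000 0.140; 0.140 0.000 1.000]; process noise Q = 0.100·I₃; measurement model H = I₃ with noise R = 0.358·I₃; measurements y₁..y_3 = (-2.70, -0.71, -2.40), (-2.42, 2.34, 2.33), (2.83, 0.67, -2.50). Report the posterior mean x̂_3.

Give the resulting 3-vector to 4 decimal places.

result = (0.2442, 0.8319, -1.0301)

source (pnp_recover): camera pose = R=[0.7190 -0.6741 -0.1693; -0.3824 -0.5871 0.7135; -0.5804 -0.4482 -0.6799], t=(-0.4100, 0.1000, 6.2400)
after S1 (triangulate): (0.0143, 0.5100, -0.7270)
after S2 (kf_track): (0.2442, 0.8319, -1.0301)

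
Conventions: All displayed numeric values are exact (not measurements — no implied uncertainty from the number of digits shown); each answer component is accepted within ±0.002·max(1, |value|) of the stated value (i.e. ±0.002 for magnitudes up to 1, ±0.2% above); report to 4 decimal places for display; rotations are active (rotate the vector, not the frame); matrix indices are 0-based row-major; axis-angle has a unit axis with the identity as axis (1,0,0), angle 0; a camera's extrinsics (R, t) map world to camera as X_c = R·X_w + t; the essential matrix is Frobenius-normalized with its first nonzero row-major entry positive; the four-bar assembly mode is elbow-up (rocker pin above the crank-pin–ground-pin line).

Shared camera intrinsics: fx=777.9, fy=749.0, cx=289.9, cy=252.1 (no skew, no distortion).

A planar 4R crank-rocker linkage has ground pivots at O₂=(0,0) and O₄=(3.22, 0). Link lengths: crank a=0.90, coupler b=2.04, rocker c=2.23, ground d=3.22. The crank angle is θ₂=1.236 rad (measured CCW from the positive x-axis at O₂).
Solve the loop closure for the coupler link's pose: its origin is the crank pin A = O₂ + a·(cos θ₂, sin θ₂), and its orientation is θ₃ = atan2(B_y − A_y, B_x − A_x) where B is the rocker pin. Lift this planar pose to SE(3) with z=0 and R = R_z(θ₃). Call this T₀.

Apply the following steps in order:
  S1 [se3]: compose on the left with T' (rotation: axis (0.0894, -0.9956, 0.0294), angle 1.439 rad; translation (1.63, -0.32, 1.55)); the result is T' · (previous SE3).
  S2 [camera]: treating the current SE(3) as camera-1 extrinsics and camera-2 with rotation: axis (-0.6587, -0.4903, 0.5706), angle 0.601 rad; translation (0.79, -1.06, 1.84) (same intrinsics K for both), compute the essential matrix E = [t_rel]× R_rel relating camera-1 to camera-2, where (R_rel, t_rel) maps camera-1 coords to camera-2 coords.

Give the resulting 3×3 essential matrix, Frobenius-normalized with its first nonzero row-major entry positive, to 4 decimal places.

source (fourbar_fk): coupler pose = R=[0.8584 -0.5130 0.0000; 0.5130 0.8584 0.0000; 0.0000 0.0000 1.0000], t=(0.2957, 0.8500, 0.0000)
after S1 (compose_se3): R=[0.0641 -0.1623 -0.9847; 0.4677 0.8765 -0.1140; 0.8816 -0.4532 0.1321], t=(1.5804, 0.5092, 1.8963)
after S2 (essential): [0.3906 -0.4284 -0.0851; -0.0681 -0.0210 0.6773; 0.2556 -0.3132 0.1716]

matrix = [0.3906 -0.4284 -0.0851; -0.0681 -0.0210 0.6773; 0.2556 -0.3132 0.1716]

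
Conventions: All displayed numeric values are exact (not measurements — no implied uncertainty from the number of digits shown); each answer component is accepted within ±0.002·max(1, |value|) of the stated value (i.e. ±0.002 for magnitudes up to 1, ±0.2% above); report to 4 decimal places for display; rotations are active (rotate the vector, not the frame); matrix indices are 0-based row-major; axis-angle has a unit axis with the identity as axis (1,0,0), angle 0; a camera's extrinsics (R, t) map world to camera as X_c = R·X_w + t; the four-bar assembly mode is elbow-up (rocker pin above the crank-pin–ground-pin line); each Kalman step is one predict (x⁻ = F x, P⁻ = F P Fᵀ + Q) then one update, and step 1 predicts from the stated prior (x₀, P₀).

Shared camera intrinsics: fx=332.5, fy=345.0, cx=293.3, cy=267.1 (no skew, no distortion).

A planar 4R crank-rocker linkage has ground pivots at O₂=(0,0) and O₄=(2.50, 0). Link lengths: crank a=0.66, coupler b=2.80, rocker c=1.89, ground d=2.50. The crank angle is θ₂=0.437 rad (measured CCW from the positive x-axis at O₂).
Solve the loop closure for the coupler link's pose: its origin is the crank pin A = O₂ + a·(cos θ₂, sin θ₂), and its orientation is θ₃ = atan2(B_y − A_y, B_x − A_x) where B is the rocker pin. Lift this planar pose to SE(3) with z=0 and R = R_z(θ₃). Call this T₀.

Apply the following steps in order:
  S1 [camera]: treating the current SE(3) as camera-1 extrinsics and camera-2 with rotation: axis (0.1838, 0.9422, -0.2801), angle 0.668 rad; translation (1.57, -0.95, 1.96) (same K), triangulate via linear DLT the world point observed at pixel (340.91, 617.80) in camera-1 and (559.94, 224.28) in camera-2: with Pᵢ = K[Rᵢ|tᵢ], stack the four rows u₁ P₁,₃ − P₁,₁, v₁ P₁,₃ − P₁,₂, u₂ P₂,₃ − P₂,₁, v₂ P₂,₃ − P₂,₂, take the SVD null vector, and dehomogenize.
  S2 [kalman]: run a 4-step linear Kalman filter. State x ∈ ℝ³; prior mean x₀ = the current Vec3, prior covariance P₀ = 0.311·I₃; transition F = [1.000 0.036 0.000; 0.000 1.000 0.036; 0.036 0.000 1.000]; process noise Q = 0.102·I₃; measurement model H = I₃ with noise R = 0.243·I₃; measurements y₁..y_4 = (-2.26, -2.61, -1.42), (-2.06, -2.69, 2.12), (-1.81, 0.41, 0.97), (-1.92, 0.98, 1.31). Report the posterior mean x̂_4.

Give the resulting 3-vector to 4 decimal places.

result = (-1.8662, 0.0407, 1.0405)

source (fourbar_fk): coupler pose = R=[0.8297 -0.5583 0.0000; 0.5583 0.8297 0.0000; 0.0000 0.0000 1.0000], t=(0.5980, 0.2793, 0.0000)
after S1 (triangulate): (-0.0501, 0.7717, 0.8771)
after S2 (kf_track): (-1.8662, 0.0407, 1.0405)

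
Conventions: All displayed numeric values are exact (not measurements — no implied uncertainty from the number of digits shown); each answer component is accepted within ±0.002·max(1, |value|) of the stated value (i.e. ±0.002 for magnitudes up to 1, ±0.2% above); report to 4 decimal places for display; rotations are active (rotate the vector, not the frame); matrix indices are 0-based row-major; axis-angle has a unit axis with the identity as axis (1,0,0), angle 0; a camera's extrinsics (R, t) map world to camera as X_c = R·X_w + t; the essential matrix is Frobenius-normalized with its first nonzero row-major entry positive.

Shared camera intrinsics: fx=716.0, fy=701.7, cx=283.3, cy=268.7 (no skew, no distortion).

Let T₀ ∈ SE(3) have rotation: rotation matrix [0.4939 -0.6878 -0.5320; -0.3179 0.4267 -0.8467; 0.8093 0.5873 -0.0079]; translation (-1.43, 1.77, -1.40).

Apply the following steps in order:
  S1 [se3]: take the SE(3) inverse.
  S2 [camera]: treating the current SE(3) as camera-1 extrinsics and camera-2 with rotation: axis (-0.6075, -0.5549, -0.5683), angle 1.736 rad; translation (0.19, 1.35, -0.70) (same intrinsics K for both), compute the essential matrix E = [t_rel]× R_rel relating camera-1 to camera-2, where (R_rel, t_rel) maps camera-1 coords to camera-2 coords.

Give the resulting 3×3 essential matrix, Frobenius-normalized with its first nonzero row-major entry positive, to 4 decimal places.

after S1 (invert_se3): R=[0.4939 -0.3179 0.8093; -0.6878 0.4267 0.5873; -0.5320 -0.8467 -0.0079], t=(2.4020, -0.9165, 0.7268)
after S2 (essential): [0.4668 0.3759 -0.0876; -0.0888 0.1466 0.6746; 0.2686 0.2621 0.0878]

matrix = [0.4668 0.3759 -0.0876; -0.0888 0.1466 0.6746; 0.2686 0.2621 0.0878]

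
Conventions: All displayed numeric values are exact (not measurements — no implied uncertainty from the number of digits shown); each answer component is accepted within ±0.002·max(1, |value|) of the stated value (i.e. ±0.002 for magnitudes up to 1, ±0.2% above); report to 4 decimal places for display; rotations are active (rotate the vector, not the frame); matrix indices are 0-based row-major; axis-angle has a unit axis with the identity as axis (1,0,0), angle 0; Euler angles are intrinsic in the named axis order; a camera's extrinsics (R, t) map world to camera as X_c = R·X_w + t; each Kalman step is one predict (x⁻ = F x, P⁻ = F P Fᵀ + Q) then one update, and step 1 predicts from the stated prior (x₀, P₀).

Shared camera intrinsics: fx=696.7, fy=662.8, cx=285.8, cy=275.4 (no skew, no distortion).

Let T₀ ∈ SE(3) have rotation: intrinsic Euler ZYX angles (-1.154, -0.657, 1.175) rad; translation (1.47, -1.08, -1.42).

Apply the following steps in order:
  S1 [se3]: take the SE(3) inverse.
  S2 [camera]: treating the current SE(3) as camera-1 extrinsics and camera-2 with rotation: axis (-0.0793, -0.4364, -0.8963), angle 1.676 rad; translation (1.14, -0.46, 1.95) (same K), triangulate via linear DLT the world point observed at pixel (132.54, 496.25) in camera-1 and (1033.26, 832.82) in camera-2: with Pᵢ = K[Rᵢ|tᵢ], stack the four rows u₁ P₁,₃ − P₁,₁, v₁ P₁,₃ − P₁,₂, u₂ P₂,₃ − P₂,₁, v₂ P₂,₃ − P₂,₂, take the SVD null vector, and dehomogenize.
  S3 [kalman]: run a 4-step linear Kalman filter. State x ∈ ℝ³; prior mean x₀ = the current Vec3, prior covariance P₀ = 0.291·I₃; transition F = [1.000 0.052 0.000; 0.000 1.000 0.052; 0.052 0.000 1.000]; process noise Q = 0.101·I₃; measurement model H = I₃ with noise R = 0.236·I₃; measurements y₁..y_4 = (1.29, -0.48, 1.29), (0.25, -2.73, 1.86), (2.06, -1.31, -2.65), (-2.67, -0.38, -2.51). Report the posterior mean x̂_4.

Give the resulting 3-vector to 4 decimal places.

result = (-0.7836, -0.9960, -1.5018)

after S1 (invert_se3): R=[0.3206 -0.7240 0.6107; 0.1244 0.6714 0.7306; -0.9390 -0.1582 0.3053], t=(-0.3859, 1.5797, 1.6430)
after S2 (triangulate): (-1.5655, -0.3753, -0.1207)
after S3 (kf_track): (-0.7836, -0.9960, -1.5018)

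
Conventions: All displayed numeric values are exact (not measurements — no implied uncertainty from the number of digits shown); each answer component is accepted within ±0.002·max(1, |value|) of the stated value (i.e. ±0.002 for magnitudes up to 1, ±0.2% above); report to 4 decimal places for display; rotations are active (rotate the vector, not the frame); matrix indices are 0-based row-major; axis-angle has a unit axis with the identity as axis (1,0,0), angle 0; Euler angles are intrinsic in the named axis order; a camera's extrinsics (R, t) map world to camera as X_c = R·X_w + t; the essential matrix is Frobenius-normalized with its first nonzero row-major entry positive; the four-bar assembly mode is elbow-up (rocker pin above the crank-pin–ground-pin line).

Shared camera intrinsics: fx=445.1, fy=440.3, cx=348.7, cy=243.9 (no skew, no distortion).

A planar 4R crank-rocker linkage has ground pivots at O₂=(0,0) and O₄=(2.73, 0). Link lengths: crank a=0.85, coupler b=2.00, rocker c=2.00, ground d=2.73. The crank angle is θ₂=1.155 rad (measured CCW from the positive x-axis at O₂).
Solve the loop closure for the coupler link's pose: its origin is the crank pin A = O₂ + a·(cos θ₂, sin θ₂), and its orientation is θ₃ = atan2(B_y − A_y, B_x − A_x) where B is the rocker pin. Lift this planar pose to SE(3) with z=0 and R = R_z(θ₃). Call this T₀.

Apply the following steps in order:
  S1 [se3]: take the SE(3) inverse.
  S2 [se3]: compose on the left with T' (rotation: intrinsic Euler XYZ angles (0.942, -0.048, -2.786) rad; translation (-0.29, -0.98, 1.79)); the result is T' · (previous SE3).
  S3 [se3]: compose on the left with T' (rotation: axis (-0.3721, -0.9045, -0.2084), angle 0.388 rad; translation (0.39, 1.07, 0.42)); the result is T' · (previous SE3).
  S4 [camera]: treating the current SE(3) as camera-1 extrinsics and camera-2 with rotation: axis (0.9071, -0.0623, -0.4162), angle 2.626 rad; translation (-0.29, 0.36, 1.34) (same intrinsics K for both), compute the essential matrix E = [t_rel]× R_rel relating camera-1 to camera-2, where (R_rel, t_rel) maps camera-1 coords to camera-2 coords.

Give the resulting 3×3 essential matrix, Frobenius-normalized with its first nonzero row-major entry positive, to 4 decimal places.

source (fourbar_fk): coupler pose = R=[0.8379 -0.5459 0.0000; 0.5459 0.8379 0.0000; 0.0000 0.0000 1.0000], t=(0.3433, 0.7776, 0.0000)
after S1 (invert_se3): R=[0.8379 0.5459 0.0000; -0.5459 0.8379 0.0000; 0.0000 0.0000 1.0000], t=(-0.7121, -0.4641, 0.0000)
after S2 (compose_se3): R=[-0.9744 -0.2198 -0.0480; 0.1673 -0.5652 -0.8078; 0.1504 -0.7951 0.5875], t=(0.2154, -0.5979, 2.3566)
after S3 (compose_se3): R=[-0.9452 0.0031 -0.3265; 0.2408 -0.6688 -0.7034; -0.2205 -0.7434 0.6314], t=(-0.2633, 0.8333, 2.7598)
after S4 (essential): [0.4903 0.4547 0.1263; 0.3998 -0.4012 0.3177; 0.0286 -0.3216 0.1042]

matrix = [0.4903 0.4547 0.1263; 0.3998 -0.4012 0.3177; 0.0286 -0.3216 0.1042]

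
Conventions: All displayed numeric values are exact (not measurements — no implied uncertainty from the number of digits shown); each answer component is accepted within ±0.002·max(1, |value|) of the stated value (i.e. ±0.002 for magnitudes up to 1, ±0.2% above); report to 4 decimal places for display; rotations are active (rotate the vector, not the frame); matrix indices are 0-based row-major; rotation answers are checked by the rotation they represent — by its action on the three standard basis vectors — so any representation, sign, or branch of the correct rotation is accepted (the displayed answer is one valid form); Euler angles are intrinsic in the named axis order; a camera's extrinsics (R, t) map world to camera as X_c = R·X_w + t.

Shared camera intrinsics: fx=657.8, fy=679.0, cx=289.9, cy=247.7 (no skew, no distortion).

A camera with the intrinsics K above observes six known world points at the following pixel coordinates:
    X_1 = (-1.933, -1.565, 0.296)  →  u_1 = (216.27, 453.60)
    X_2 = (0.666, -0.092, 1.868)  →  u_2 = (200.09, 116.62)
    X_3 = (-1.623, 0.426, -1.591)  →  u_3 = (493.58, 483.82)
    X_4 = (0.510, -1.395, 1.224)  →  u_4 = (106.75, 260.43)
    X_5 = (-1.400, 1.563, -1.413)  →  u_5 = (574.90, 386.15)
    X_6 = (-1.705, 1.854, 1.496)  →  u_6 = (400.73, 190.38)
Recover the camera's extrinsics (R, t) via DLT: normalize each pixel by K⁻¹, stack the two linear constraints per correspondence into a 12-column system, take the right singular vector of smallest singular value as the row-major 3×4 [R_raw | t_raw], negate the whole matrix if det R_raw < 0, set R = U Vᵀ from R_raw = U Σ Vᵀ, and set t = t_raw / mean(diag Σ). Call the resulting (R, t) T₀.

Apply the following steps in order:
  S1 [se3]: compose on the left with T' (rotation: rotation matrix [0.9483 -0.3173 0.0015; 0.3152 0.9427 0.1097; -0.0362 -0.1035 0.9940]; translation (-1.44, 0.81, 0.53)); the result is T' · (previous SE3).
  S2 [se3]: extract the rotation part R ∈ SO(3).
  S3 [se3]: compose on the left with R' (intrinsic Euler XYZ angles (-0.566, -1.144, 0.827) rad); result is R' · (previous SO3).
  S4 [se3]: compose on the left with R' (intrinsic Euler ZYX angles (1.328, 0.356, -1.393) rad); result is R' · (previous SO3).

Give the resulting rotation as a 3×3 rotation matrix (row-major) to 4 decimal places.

rotation (matrix) = ((-0.0205, -0.5828, -0.8123), (0.9997, -0.0239, -0.0080), (-0.0148, -0.8122, 0.5832))

source (pnp_recover): camera pose = R=[-0.1349 0.8201 -0.5561; -0.5205 -0.5362 -0.6645; -0.8431 0.1999 0.4992], t=(0.4200, 0.4300, 5.3899)
after S1 (compose_se3): R=[0.0360 0.9481 -0.3158; -0.6257 -0.2250 -0.7469; -0.7793 0.2245 0.5851], t=(-1.1700, 1.9389, 5.8276)
after S2 (rot_of_se3): [0.0360 0.9481 -0.3158; -0.6257 -0.2250 -0.7469; -0.7793 0.2245 0.5851]
after S3 (compose_so3): [0.9100 0.1300 -0.3936; -0.2715 0.9044 -0.3292; 0.3132 0.4065 0.8583]
after S4 (compose_so3): [-0.0205 -0.5828 -0.8123; 0.9997 -0.0239 -0.0080; -0.0148 -0.8122 0.5832]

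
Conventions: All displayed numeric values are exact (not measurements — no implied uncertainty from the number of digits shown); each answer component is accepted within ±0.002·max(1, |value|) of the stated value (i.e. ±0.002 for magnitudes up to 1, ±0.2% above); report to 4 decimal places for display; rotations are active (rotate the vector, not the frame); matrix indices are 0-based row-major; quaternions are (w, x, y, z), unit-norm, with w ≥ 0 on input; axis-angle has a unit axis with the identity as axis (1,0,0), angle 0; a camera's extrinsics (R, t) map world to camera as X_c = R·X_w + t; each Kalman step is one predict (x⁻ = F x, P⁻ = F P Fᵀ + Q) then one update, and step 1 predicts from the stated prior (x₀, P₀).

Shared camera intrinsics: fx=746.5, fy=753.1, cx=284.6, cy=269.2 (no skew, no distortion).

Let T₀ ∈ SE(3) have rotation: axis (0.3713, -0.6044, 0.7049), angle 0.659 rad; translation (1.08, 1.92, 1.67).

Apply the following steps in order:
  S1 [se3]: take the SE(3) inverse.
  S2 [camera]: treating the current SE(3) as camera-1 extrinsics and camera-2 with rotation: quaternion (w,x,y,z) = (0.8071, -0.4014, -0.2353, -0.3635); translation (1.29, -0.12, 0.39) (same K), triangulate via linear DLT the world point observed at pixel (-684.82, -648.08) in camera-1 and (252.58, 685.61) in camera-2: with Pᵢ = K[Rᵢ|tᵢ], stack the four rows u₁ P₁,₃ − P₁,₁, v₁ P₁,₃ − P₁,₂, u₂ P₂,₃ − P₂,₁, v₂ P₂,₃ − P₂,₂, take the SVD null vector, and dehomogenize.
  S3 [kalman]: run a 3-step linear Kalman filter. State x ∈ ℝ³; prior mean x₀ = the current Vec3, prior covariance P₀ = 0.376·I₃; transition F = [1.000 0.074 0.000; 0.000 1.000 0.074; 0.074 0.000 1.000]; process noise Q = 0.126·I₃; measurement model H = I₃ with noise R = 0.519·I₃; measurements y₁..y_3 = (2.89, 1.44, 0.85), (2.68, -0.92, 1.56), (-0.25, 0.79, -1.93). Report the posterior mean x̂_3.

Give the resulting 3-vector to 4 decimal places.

after S1 (invert_se3): R=[0.8195 0.3846 0.4249; -0.4786 0.8671 0.1381; -0.3153 -0.3166 0.8946], t=(-2.3331, -1.3786, -0.5457)
after S2 (triangulate): (-0.2940, -1.3096, 1.9712)
after S3 (kf_track): (0.9453, 0.1574, 0.2319)

result = (0.9453, 0.1574, 0.2319)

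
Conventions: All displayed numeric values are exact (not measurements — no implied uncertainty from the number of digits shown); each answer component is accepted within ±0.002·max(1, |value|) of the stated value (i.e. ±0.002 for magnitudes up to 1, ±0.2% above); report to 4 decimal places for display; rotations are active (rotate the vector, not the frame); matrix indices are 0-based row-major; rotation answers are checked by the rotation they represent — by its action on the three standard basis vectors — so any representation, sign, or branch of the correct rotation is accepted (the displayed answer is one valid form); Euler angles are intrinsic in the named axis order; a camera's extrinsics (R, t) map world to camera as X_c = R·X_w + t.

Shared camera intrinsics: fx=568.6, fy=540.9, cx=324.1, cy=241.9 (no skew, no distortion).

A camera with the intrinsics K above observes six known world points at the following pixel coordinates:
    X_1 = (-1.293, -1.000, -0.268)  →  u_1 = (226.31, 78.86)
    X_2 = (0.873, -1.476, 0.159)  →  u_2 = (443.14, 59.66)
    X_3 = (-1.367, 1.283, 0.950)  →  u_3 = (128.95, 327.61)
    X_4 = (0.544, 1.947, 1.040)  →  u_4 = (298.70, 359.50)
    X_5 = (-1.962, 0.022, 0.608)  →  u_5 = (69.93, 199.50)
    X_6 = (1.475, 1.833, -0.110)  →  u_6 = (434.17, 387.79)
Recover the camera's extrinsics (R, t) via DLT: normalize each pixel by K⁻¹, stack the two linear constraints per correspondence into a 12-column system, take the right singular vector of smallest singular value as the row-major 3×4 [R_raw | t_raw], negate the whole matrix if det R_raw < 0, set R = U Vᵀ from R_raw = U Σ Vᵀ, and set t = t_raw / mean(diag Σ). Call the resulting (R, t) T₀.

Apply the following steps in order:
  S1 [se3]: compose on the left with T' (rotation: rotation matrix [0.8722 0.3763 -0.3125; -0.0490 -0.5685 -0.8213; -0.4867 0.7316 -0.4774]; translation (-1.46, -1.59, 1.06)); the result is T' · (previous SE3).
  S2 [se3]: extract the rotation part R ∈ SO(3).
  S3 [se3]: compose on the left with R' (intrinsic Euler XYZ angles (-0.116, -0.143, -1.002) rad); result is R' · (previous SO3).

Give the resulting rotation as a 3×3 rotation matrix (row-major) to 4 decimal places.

source (pnp_recover): camera pose = R=[0.8191 -0.1603 -0.5508; -0.0140 0.9542 -0.2987; 0.5735 0.2524 0.7794], t=(0.1600, -0.1800, 4.6404)
after S1 (compose_se3): R=[0.5299 0.1404 -0.8363; -0.5031 -0.7419 -0.4433; -0.6827 0.6557 -0.3225], t=(-2.8383, -5.3064, -1.3648)
after S2 (rot_of_se3): [0.5299 0.1404 -0.8363; -0.5031 -0.7419 -0.4433; -0.6827 0.6557 -0.3225]
after S3 (compose_so3): [-0.0398 -0.6373 -0.7696; -0.7931 -0.4483 0.4122; -0.6077 0.6268 -0.4876]

rotation (matrix) = ((-0.0398, -0.6373, -0.7696), (-0.7931, -0.4483, 0.4122), (-0.6077, 0.6268, -0.4876))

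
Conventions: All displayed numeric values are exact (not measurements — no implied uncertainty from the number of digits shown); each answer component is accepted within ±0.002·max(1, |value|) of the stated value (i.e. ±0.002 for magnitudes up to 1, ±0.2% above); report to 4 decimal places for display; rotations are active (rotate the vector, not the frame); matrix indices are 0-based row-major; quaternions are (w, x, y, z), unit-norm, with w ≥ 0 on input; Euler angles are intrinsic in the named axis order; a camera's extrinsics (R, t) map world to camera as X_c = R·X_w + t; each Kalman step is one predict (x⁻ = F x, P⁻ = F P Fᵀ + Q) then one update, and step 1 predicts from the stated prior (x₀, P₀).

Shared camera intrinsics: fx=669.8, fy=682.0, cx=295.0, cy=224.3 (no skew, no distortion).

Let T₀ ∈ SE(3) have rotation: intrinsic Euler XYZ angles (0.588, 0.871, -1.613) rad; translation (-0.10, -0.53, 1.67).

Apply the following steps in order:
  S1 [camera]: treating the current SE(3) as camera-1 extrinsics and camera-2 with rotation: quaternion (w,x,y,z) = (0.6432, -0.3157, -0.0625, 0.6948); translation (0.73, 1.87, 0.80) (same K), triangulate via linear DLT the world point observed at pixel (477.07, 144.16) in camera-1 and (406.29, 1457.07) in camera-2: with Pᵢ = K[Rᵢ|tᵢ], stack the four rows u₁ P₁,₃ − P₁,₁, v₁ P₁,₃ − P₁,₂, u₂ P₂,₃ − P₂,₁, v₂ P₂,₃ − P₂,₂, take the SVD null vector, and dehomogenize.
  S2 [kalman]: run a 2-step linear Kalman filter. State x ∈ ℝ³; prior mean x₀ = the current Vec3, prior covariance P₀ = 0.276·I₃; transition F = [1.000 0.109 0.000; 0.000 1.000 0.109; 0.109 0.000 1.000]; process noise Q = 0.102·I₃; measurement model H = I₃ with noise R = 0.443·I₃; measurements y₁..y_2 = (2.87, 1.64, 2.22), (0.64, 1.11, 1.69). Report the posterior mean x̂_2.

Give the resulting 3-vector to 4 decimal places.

after S1 (triangulate): (-0.2909, 0.4955, 0.2908)
after S2 (kf_track): (1.0789, 1.1954, 1.4858)

result = (1.0789, 1.1954, 1.4858)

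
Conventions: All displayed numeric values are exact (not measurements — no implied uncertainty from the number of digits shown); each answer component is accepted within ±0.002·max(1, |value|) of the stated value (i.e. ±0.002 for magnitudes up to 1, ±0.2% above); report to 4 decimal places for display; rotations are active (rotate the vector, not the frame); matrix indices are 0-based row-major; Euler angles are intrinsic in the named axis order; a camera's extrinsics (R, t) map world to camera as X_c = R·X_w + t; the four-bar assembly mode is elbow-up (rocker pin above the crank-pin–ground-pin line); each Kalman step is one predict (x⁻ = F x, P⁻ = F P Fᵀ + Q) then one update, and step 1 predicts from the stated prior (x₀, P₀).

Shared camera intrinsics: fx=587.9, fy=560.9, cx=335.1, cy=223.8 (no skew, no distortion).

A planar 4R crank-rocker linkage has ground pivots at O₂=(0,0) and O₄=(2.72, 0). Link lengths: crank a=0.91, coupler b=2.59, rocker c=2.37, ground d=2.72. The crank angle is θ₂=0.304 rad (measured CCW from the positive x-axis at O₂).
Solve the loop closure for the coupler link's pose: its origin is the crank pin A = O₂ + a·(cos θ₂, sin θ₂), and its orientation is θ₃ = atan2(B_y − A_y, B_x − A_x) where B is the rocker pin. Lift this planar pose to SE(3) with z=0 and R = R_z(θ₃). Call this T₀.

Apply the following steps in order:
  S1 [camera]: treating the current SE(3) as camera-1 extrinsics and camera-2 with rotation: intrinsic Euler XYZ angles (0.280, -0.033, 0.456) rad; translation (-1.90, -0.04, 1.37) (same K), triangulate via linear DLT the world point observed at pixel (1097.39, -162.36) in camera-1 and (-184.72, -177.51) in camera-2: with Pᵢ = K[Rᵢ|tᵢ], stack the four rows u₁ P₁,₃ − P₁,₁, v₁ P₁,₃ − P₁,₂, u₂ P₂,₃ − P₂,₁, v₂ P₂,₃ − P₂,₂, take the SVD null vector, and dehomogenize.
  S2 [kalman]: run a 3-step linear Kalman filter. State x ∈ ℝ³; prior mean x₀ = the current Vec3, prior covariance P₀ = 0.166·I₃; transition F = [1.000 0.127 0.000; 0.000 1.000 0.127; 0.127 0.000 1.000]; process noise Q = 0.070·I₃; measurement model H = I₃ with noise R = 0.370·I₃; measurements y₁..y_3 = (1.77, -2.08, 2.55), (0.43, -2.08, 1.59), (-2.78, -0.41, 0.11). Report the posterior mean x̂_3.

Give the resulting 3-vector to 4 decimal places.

source (fourbar_fk): coupler pose = R=[0.5970 -0.8022 0.0000; 0.8022 0.5970 0.0000; 0.0000 0.0000 1.0000], t=(0.8683, 0.2724, 0.0000)
after S1 (triangulate): (-0.4848, -1.1158, 1.1368)
after S2 (kf_track): (-1.0011, -1.0842, 1.0540)

result = (-1.0011, -1.0842, 1.0540)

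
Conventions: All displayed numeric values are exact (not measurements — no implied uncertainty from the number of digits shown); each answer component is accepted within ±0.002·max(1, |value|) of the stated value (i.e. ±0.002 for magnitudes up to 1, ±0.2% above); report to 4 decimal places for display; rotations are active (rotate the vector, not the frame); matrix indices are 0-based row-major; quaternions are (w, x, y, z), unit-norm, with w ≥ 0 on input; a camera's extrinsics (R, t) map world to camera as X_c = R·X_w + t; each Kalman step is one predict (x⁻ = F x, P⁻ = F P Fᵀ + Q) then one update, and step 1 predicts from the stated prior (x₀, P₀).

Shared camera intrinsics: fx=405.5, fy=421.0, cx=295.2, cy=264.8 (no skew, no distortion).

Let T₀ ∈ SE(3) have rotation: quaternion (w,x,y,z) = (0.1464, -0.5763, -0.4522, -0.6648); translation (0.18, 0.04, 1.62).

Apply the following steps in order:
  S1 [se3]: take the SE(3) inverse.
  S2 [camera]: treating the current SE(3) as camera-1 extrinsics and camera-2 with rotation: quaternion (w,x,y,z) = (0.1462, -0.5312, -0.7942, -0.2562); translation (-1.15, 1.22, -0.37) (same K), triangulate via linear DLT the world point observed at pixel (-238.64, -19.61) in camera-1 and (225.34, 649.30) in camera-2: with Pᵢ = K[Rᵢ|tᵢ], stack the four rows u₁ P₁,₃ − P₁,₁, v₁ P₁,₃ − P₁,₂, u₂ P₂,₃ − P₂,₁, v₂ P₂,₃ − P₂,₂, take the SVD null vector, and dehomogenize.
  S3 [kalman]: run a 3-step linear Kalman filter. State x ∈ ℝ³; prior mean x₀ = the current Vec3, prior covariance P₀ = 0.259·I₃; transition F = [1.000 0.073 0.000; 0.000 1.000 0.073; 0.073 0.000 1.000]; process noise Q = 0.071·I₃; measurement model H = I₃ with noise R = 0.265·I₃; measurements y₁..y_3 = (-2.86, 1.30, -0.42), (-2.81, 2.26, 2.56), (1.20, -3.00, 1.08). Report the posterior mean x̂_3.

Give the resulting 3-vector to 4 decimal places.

after S1 (invert_se3): R=[-0.2929 0.3266 0.8987; 0.7159 -0.5482 0.4325; 0.6338 0.7700 -0.0732], t=(-1.4162, -0.8076, -0.0263)
after S2 (triangulate): (1.2834, 1.5029, -1.5687)
after S3 (kf_track): (-0.4601, -0.1787, 0.6878)

result = (-0.4601, -0.1787, 0.6878)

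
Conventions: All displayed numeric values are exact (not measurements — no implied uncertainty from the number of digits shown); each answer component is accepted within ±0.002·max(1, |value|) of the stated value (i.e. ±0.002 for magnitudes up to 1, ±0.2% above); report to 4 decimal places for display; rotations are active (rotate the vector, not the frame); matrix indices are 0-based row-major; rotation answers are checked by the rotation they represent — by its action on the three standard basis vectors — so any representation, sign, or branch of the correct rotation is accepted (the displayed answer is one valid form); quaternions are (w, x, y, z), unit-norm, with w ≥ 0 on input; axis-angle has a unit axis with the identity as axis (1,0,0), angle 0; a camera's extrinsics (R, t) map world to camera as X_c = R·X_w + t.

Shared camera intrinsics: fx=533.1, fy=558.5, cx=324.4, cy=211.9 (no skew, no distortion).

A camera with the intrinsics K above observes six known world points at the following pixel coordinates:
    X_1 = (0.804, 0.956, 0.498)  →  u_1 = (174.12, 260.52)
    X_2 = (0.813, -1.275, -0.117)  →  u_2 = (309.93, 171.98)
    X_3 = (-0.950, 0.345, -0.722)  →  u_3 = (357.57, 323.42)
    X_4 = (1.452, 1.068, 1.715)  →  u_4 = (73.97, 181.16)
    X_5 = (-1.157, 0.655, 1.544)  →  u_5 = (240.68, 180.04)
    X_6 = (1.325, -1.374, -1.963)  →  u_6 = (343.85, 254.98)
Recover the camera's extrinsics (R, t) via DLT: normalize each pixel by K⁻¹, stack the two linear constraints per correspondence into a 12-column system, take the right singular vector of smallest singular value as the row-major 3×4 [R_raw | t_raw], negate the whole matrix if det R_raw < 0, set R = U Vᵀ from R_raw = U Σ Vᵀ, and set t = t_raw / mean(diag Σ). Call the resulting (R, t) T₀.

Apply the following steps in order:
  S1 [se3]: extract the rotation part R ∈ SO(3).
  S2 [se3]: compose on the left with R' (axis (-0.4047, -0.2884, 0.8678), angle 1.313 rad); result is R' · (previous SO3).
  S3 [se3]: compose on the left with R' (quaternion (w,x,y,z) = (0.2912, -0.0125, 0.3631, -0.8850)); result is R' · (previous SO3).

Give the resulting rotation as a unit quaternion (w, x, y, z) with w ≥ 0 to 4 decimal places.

source (pnp_recover): camera pose = R=[-0.6903 -0.5682 -0.4478; -0.0907 0.6821 -0.7257; 0.7178 -0.4603 -0.5224], t=(-0.4200, 0.3200, 6.2996)
after S1 (rot_of_se3): [-0.6903 -0.5682 -0.4478; -0.0907 0.6821 -0.7257; 0.7178 -0.4603 -0.5224]
after S2 (compose_so3): [-0.5800 -0.4784 0.6594; -0.5210 -0.4044 -0.7517; 0.6262 -0.7795 -0.0147]
after S3 (compose_so3): [0.3639 0.0103 -0.9314; 0.2016 0.9754 0.0895; 0.9093 -0.2203 0.3529]

rotation (quat) = (0.8204, -0.0944, -0.5609, 0.0583)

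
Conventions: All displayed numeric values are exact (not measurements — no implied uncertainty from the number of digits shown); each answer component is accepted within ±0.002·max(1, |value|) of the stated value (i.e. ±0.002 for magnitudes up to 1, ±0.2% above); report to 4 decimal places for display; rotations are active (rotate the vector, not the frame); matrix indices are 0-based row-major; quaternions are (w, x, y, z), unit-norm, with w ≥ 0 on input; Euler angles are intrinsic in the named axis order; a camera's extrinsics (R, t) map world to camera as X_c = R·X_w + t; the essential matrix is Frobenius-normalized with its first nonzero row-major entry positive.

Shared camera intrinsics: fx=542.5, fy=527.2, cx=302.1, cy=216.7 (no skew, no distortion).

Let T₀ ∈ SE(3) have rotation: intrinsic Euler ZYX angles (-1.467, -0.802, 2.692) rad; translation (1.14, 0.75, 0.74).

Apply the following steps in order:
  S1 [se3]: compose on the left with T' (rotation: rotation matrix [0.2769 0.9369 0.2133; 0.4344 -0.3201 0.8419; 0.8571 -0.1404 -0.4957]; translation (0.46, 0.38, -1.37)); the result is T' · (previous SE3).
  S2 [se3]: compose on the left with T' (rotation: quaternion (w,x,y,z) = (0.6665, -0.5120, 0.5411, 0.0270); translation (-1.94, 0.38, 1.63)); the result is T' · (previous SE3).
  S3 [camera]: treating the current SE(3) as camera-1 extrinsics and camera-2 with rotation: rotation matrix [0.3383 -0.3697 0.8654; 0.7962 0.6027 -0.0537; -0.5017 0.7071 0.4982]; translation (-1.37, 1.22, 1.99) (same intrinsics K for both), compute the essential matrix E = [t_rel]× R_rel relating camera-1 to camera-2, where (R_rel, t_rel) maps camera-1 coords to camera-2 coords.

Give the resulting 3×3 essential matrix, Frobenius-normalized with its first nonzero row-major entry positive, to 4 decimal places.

matrix = [0.5106 0.3063 -0.2548; -0.0469 0.1915 0.5615; 0.2427 0.3060 0.2717]

after S1 (compose_se3): R=[-0.4746 0.0111 -0.8801; 0.8578 -0.2184 -0.4653; -0.1974 -0.9758 0.0941], t=(1.6362, 1.2582, -0.8650)
after S2 (compose_se3): R=[-0.8391 -0.5434 -0.0235; 0.5122 -0.8039 0.3024; -0.1832 0.2417 0.9529], t=(-2.6070, -0.4869, -0.3225)
after S3 (essential): [0.5106 0.3063 -0.2548; -0.0469 0.1915 0.5615; 0.2427 0.3060 0.2717]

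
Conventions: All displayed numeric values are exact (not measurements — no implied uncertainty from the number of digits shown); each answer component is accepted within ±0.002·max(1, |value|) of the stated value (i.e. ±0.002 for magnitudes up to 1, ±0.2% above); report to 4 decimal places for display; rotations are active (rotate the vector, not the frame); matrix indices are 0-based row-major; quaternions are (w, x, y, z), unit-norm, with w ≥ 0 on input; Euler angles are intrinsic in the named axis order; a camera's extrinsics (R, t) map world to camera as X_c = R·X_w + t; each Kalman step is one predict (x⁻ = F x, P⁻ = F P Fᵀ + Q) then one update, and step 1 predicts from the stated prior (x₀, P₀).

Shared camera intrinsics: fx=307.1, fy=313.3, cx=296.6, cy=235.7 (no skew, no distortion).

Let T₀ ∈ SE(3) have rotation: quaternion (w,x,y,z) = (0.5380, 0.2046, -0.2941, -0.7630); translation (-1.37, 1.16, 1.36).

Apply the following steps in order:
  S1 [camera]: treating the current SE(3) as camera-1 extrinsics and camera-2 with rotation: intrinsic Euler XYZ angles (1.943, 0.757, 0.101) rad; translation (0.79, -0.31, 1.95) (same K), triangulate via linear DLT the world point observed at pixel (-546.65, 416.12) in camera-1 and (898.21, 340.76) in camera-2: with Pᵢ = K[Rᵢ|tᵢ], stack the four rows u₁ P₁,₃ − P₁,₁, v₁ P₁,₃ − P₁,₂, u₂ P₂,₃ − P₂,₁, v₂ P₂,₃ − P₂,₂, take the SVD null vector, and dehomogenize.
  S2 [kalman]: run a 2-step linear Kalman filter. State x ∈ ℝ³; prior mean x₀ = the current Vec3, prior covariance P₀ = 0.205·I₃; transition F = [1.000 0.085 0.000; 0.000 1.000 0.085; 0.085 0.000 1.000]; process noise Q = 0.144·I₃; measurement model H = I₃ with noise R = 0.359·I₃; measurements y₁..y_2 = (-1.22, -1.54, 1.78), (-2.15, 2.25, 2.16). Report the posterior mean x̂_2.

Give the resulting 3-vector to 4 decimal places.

result = (-1.0722, 0.3985, 1.6903)

after S1 (triangulate): (1.0443, -1.1743, 0.6767)
after S2 (kf_track): (-1.0722, 0.3985, 1.6903)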